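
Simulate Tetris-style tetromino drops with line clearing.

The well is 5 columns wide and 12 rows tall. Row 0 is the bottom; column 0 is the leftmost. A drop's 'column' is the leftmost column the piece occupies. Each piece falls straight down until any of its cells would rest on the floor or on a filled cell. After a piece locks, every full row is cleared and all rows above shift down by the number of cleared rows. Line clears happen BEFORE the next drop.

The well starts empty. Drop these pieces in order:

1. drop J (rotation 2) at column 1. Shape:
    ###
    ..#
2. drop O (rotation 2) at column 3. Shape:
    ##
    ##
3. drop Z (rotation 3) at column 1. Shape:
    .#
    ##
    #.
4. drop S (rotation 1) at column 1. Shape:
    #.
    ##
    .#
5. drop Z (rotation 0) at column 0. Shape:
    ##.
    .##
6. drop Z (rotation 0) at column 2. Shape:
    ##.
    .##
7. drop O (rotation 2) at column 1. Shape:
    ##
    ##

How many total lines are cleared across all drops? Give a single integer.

Answer: 0

Derivation:
Drop 1: J rot2 at col 1 lands with bottom-row=0; cleared 0 line(s) (total 0); column heights now [0 2 2 2 0], max=2
Drop 2: O rot2 at col 3 lands with bottom-row=2; cleared 0 line(s) (total 0); column heights now [0 2 2 4 4], max=4
Drop 3: Z rot3 at col 1 lands with bottom-row=2; cleared 0 line(s) (total 0); column heights now [0 4 5 4 4], max=5
Drop 4: S rot1 at col 1 lands with bottom-row=5; cleared 0 line(s) (total 0); column heights now [0 8 7 4 4], max=8
Drop 5: Z rot0 at col 0 lands with bottom-row=8; cleared 0 line(s) (total 0); column heights now [10 10 9 4 4], max=10
Drop 6: Z rot0 at col 2 lands with bottom-row=8; cleared 0 line(s) (total 0); column heights now [10 10 10 10 9], max=10
Drop 7: O rot2 at col 1 lands with bottom-row=10; cleared 0 line(s) (total 0); column heights now [10 12 12 10 9], max=12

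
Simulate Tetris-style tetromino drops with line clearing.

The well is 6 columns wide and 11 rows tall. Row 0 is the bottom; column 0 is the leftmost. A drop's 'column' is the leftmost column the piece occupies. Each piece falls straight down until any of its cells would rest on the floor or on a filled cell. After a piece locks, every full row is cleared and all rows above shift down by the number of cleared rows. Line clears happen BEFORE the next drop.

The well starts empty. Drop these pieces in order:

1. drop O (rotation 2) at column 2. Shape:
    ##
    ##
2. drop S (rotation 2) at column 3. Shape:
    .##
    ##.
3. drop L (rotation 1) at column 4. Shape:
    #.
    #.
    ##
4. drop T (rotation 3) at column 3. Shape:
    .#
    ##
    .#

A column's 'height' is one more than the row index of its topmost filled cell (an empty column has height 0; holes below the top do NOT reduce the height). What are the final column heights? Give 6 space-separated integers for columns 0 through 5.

Drop 1: O rot2 at col 2 lands with bottom-row=0; cleared 0 line(s) (total 0); column heights now [0 0 2 2 0 0], max=2
Drop 2: S rot2 at col 3 lands with bottom-row=2; cleared 0 line(s) (total 0); column heights now [0 0 2 3 4 4], max=4
Drop 3: L rot1 at col 4 lands with bottom-row=4; cleared 0 line(s) (total 0); column heights now [0 0 2 3 7 5], max=7
Drop 4: T rot3 at col 3 lands with bottom-row=7; cleared 0 line(s) (total 0); column heights now [0 0 2 9 10 5], max=10

Answer: 0 0 2 9 10 5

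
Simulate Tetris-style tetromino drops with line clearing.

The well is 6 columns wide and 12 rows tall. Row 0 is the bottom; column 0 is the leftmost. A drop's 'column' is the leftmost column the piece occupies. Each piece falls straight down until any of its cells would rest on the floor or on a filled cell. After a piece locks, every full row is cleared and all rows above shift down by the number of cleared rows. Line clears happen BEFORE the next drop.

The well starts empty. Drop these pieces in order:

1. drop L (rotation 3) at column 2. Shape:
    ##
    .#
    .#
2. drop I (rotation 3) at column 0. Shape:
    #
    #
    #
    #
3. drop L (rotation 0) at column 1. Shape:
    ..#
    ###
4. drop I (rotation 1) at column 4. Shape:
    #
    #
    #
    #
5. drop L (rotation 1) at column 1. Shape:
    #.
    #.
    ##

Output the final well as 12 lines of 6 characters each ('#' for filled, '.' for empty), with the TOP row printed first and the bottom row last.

Answer: ......
......
......
......
......
.#....
.#....
.###..
#####.
#.###.
#..##.
#..##.

Derivation:
Drop 1: L rot3 at col 2 lands with bottom-row=0; cleared 0 line(s) (total 0); column heights now [0 0 3 3 0 0], max=3
Drop 2: I rot3 at col 0 lands with bottom-row=0; cleared 0 line(s) (total 0); column heights now [4 0 3 3 0 0], max=4
Drop 3: L rot0 at col 1 lands with bottom-row=3; cleared 0 line(s) (total 0); column heights now [4 4 4 5 0 0], max=5
Drop 4: I rot1 at col 4 lands with bottom-row=0; cleared 0 line(s) (total 0); column heights now [4 4 4 5 4 0], max=5
Drop 5: L rot1 at col 1 lands with bottom-row=4; cleared 0 line(s) (total 0); column heights now [4 7 5 5 4 0], max=7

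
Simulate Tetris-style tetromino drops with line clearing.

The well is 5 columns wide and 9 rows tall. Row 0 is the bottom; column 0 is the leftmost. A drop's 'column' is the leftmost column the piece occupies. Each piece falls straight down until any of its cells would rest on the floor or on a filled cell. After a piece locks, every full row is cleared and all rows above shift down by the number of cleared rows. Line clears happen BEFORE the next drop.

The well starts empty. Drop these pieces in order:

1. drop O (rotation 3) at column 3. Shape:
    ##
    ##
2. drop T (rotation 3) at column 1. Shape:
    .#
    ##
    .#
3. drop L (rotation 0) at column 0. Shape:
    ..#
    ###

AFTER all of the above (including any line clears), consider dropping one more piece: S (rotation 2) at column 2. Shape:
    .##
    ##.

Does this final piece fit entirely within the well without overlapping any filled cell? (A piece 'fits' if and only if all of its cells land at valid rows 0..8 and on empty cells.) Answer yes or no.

Drop 1: O rot3 at col 3 lands with bottom-row=0; cleared 0 line(s) (total 0); column heights now [0 0 0 2 2], max=2
Drop 2: T rot3 at col 1 lands with bottom-row=0; cleared 0 line(s) (total 0); column heights now [0 2 3 2 2], max=3
Drop 3: L rot0 at col 0 lands with bottom-row=3; cleared 0 line(s) (total 0); column heights now [4 4 5 2 2], max=5
Test piece S rot2 at col 2 (width 3): heights before test = [4 4 5 2 2]; fits = True

Answer: yes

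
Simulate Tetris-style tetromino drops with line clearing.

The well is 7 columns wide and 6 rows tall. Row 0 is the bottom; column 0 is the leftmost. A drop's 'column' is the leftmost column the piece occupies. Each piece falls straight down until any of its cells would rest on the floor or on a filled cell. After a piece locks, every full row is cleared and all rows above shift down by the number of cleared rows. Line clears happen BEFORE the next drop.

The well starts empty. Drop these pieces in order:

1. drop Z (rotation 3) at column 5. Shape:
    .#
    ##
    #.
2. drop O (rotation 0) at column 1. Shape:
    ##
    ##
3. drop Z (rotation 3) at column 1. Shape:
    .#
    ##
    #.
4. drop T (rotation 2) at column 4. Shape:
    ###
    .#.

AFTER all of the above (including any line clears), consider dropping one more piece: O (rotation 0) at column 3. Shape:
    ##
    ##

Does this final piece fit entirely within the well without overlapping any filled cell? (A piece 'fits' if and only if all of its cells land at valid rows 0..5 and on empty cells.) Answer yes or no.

Answer: yes

Derivation:
Drop 1: Z rot3 at col 5 lands with bottom-row=0; cleared 0 line(s) (total 0); column heights now [0 0 0 0 0 2 3], max=3
Drop 2: O rot0 at col 1 lands with bottom-row=0; cleared 0 line(s) (total 0); column heights now [0 2 2 0 0 2 3], max=3
Drop 3: Z rot3 at col 1 lands with bottom-row=2; cleared 0 line(s) (total 0); column heights now [0 4 5 0 0 2 3], max=5
Drop 4: T rot2 at col 4 lands with bottom-row=2; cleared 0 line(s) (total 0); column heights now [0 4 5 0 4 4 4], max=5
Test piece O rot0 at col 3 (width 2): heights before test = [0 4 5 0 4 4 4]; fits = True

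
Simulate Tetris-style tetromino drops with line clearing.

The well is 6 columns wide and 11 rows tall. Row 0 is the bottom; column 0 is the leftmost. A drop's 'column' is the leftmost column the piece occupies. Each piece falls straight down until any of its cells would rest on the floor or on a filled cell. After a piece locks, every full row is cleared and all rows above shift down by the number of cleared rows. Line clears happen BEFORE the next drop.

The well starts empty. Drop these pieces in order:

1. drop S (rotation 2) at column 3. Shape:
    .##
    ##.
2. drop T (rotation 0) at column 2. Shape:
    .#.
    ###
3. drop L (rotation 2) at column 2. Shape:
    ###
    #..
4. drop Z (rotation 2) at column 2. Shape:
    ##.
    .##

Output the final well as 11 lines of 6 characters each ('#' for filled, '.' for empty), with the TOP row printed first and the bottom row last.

Answer: ......
......
......
......
..##..
...##.
..###.
..##..
..###.
....##
...##.

Derivation:
Drop 1: S rot2 at col 3 lands with bottom-row=0; cleared 0 line(s) (total 0); column heights now [0 0 0 1 2 2], max=2
Drop 2: T rot0 at col 2 lands with bottom-row=2; cleared 0 line(s) (total 0); column heights now [0 0 3 4 3 2], max=4
Drop 3: L rot2 at col 2 lands with bottom-row=3; cleared 0 line(s) (total 0); column heights now [0 0 5 5 5 2], max=5
Drop 4: Z rot2 at col 2 lands with bottom-row=5; cleared 0 line(s) (total 0); column heights now [0 0 7 7 6 2], max=7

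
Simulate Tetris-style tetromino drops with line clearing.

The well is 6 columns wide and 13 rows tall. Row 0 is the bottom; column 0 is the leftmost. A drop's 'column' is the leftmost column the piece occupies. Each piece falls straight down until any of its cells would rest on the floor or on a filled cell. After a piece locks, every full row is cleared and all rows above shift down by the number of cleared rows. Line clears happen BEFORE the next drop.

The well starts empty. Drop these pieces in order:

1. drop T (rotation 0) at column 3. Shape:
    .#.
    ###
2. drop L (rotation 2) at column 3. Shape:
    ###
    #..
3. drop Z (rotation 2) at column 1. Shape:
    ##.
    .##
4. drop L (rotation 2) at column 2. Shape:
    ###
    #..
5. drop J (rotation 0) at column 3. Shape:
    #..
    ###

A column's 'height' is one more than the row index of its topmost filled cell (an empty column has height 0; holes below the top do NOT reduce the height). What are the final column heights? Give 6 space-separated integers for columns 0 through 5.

Answer: 0 5 7 9 8 8

Derivation:
Drop 1: T rot0 at col 3 lands with bottom-row=0; cleared 0 line(s) (total 0); column heights now [0 0 0 1 2 1], max=2
Drop 2: L rot2 at col 3 lands with bottom-row=1; cleared 0 line(s) (total 0); column heights now [0 0 0 3 3 3], max=3
Drop 3: Z rot2 at col 1 lands with bottom-row=3; cleared 0 line(s) (total 0); column heights now [0 5 5 4 3 3], max=5
Drop 4: L rot2 at col 2 lands with bottom-row=5; cleared 0 line(s) (total 0); column heights now [0 5 7 7 7 3], max=7
Drop 5: J rot0 at col 3 lands with bottom-row=7; cleared 0 line(s) (total 0); column heights now [0 5 7 9 8 8], max=9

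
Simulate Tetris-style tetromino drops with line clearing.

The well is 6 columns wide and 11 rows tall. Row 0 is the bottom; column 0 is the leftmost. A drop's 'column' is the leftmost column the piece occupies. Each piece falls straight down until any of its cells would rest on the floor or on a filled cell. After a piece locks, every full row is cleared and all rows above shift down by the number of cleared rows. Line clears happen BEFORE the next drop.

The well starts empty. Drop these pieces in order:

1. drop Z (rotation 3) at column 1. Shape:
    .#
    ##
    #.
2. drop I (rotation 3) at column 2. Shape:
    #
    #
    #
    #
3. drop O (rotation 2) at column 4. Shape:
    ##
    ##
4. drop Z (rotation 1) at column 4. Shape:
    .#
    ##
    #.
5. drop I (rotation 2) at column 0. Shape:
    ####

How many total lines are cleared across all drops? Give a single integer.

Answer: 0

Derivation:
Drop 1: Z rot3 at col 1 lands with bottom-row=0; cleared 0 line(s) (total 0); column heights now [0 2 3 0 0 0], max=3
Drop 2: I rot3 at col 2 lands with bottom-row=3; cleared 0 line(s) (total 0); column heights now [0 2 7 0 0 0], max=7
Drop 3: O rot2 at col 4 lands with bottom-row=0; cleared 0 line(s) (total 0); column heights now [0 2 7 0 2 2], max=7
Drop 4: Z rot1 at col 4 lands with bottom-row=2; cleared 0 line(s) (total 0); column heights now [0 2 7 0 4 5], max=7
Drop 5: I rot2 at col 0 lands with bottom-row=7; cleared 0 line(s) (total 0); column heights now [8 8 8 8 4 5], max=8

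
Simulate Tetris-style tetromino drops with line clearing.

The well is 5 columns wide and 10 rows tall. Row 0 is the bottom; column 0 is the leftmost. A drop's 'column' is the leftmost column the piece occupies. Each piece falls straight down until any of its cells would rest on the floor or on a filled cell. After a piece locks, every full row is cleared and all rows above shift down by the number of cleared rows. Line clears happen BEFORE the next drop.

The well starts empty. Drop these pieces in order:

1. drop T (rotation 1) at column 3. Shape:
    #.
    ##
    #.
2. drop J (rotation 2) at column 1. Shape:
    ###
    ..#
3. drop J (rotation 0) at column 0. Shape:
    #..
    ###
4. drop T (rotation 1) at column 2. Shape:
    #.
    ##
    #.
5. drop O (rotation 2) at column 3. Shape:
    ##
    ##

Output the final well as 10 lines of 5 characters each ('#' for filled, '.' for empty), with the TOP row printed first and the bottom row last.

Answer: ...##
..###
..##.
#.#..
###..
.###.
...#.
...#.
...##
...#.

Derivation:
Drop 1: T rot1 at col 3 lands with bottom-row=0; cleared 0 line(s) (total 0); column heights now [0 0 0 3 2], max=3
Drop 2: J rot2 at col 1 lands with bottom-row=3; cleared 0 line(s) (total 0); column heights now [0 5 5 5 2], max=5
Drop 3: J rot0 at col 0 lands with bottom-row=5; cleared 0 line(s) (total 0); column heights now [7 6 6 5 2], max=7
Drop 4: T rot1 at col 2 lands with bottom-row=6; cleared 0 line(s) (total 0); column heights now [7 6 9 8 2], max=9
Drop 5: O rot2 at col 3 lands with bottom-row=8; cleared 0 line(s) (total 0); column heights now [7 6 9 10 10], max=10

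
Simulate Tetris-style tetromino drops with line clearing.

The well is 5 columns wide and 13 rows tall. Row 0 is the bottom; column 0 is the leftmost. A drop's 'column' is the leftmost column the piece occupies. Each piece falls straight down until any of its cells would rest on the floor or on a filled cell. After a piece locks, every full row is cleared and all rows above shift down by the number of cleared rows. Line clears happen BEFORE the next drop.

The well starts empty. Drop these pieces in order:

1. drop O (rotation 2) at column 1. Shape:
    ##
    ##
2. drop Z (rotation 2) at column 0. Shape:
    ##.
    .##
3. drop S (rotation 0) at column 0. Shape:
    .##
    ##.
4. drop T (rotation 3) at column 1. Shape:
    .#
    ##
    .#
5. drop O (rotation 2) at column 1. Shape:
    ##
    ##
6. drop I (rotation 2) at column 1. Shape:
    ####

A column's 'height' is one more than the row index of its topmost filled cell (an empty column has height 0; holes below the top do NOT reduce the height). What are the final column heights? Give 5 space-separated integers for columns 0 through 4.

Answer: 5 12 12 12 12

Derivation:
Drop 1: O rot2 at col 1 lands with bottom-row=0; cleared 0 line(s) (total 0); column heights now [0 2 2 0 0], max=2
Drop 2: Z rot2 at col 0 lands with bottom-row=2; cleared 0 line(s) (total 0); column heights now [4 4 3 0 0], max=4
Drop 3: S rot0 at col 0 lands with bottom-row=4; cleared 0 line(s) (total 0); column heights now [5 6 6 0 0], max=6
Drop 4: T rot3 at col 1 lands with bottom-row=6; cleared 0 line(s) (total 0); column heights now [5 8 9 0 0], max=9
Drop 5: O rot2 at col 1 lands with bottom-row=9; cleared 0 line(s) (total 0); column heights now [5 11 11 0 0], max=11
Drop 6: I rot2 at col 1 lands with bottom-row=11; cleared 0 line(s) (total 0); column heights now [5 12 12 12 12], max=12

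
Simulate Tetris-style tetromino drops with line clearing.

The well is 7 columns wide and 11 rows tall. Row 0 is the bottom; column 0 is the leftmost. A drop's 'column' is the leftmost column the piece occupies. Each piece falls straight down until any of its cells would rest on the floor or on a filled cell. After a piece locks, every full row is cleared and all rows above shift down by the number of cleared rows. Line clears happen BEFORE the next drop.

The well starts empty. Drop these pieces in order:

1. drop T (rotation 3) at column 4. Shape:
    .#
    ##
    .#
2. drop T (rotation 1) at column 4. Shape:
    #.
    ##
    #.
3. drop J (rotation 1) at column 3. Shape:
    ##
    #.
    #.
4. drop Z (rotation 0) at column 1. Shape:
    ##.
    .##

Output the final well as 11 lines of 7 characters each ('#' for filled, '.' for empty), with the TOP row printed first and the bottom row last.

Drop 1: T rot3 at col 4 lands with bottom-row=0; cleared 0 line(s) (total 0); column heights now [0 0 0 0 2 3 0], max=3
Drop 2: T rot1 at col 4 lands with bottom-row=2; cleared 0 line(s) (total 0); column heights now [0 0 0 0 5 4 0], max=5
Drop 3: J rot1 at col 3 lands with bottom-row=3; cleared 0 line(s) (total 0); column heights now [0 0 0 6 6 4 0], max=6
Drop 4: Z rot0 at col 1 lands with bottom-row=6; cleared 0 line(s) (total 0); column heights now [0 8 8 7 6 4 0], max=8

Answer: .......
.......
.......
.##....
..##...
...##..
...##..
...###.
....##.
....##.
.....#.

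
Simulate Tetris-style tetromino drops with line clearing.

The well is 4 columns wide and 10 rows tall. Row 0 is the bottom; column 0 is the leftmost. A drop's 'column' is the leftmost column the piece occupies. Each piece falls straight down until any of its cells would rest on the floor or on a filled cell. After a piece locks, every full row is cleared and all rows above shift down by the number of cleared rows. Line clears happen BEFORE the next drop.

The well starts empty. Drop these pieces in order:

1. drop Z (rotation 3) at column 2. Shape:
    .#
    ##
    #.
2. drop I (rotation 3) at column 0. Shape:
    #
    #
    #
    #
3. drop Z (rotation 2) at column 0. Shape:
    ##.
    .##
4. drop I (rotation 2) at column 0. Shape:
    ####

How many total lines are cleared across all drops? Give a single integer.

Drop 1: Z rot3 at col 2 lands with bottom-row=0; cleared 0 line(s) (total 0); column heights now [0 0 2 3], max=3
Drop 2: I rot3 at col 0 lands with bottom-row=0; cleared 0 line(s) (total 0); column heights now [4 0 2 3], max=4
Drop 3: Z rot2 at col 0 lands with bottom-row=3; cleared 0 line(s) (total 0); column heights now [5 5 4 3], max=5
Drop 4: I rot2 at col 0 lands with bottom-row=5; cleared 1 line(s) (total 1); column heights now [5 5 4 3], max=5

Answer: 1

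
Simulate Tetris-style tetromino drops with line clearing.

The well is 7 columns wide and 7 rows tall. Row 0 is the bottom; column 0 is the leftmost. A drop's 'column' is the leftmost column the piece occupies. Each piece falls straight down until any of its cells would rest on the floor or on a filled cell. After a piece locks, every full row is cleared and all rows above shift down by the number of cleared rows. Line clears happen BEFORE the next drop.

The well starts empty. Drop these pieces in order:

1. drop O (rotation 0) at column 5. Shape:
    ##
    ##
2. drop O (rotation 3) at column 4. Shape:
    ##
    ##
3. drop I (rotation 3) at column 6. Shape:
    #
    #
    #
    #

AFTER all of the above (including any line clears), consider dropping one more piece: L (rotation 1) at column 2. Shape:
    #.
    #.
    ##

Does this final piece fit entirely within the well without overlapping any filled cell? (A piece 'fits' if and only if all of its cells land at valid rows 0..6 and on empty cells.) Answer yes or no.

Answer: yes

Derivation:
Drop 1: O rot0 at col 5 lands with bottom-row=0; cleared 0 line(s) (total 0); column heights now [0 0 0 0 0 2 2], max=2
Drop 2: O rot3 at col 4 lands with bottom-row=2; cleared 0 line(s) (total 0); column heights now [0 0 0 0 4 4 2], max=4
Drop 3: I rot3 at col 6 lands with bottom-row=2; cleared 0 line(s) (total 0); column heights now [0 0 0 0 4 4 6], max=6
Test piece L rot1 at col 2 (width 2): heights before test = [0 0 0 0 4 4 6]; fits = True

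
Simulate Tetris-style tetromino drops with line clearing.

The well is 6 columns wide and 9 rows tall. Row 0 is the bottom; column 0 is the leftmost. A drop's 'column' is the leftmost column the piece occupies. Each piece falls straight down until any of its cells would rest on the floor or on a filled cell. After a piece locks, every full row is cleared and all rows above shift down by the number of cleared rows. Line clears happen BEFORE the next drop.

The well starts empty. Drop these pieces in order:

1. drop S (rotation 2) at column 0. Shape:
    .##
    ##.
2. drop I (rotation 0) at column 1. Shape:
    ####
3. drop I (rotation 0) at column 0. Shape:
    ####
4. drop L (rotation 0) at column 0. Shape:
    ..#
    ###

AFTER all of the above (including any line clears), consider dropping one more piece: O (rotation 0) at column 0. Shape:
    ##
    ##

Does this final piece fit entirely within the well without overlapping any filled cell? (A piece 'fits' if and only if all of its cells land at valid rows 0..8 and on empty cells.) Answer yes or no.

Answer: yes

Derivation:
Drop 1: S rot2 at col 0 lands with bottom-row=0; cleared 0 line(s) (total 0); column heights now [1 2 2 0 0 0], max=2
Drop 2: I rot0 at col 1 lands with bottom-row=2; cleared 0 line(s) (total 0); column heights now [1 3 3 3 3 0], max=3
Drop 3: I rot0 at col 0 lands with bottom-row=3; cleared 0 line(s) (total 0); column heights now [4 4 4 4 3 0], max=4
Drop 4: L rot0 at col 0 lands with bottom-row=4; cleared 0 line(s) (total 0); column heights now [5 5 6 4 3 0], max=6
Test piece O rot0 at col 0 (width 2): heights before test = [5 5 6 4 3 0]; fits = True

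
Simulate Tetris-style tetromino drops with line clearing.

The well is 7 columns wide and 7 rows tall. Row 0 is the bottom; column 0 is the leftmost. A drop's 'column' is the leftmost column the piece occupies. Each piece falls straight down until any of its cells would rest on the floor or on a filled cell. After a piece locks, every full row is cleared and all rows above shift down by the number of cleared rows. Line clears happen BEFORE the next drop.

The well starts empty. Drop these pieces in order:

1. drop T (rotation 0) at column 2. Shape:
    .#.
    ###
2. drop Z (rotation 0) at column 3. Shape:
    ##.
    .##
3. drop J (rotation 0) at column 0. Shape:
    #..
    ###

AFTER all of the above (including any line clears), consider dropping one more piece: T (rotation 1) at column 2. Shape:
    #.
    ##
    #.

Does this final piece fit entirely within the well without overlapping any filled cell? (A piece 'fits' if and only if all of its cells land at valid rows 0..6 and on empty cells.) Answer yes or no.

Drop 1: T rot0 at col 2 lands with bottom-row=0; cleared 0 line(s) (total 0); column heights now [0 0 1 2 1 0 0], max=2
Drop 2: Z rot0 at col 3 lands with bottom-row=1; cleared 0 line(s) (total 0); column heights now [0 0 1 3 3 2 0], max=3
Drop 3: J rot0 at col 0 lands with bottom-row=1; cleared 0 line(s) (total 0); column heights now [3 2 2 3 3 2 0], max=3
Test piece T rot1 at col 2 (width 2): heights before test = [3 2 2 3 3 2 0]; fits = True

Answer: yes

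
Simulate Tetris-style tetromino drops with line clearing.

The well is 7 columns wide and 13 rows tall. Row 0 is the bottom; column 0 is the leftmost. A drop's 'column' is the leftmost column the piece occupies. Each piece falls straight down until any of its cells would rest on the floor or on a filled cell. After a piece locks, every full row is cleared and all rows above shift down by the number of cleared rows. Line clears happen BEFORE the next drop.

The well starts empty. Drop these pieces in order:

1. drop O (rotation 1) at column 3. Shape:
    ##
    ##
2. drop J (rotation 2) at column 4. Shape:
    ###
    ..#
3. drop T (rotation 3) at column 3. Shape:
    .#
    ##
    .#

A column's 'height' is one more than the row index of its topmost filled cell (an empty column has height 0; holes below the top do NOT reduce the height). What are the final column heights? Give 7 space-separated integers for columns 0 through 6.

Answer: 0 0 0 5 6 3 3

Derivation:
Drop 1: O rot1 at col 3 lands with bottom-row=0; cleared 0 line(s) (total 0); column heights now [0 0 0 2 2 0 0], max=2
Drop 2: J rot2 at col 4 lands with bottom-row=1; cleared 0 line(s) (total 0); column heights now [0 0 0 2 3 3 3], max=3
Drop 3: T rot3 at col 3 lands with bottom-row=3; cleared 0 line(s) (total 0); column heights now [0 0 0 5 6 3 3], max=6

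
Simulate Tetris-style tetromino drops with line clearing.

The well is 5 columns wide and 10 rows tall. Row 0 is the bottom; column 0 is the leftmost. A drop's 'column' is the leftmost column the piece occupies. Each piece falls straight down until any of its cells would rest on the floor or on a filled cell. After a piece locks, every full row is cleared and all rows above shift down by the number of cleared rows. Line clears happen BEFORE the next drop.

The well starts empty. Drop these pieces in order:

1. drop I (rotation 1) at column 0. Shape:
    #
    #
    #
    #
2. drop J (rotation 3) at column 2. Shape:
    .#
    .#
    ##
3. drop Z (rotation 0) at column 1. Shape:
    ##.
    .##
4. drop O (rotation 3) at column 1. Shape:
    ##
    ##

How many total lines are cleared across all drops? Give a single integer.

Answer: 0

Derivation:
Drop 1: I rot1 at col 0 lands with bottom-row=0; cleared 0 line(s) (total 0); column heights now [4 0 0 0 0], max=4
Drop 2: J rot3 at col 2 lands with bottom-row=0; cleared 0 line(s) (total 0); column heights now [4 0 1 3 0], max=4
Drop 3: Z rot0 at col 1 lands with bottom-row=3; cleared 0 line(s) (total 0); column heights now [4 5 5 4 0], max=5
Drop 4: O rot3 at col 1 lands with bottom-row=5; cleared 0 line(s) (total 0); column heights now [4 7 7 4 0], max=7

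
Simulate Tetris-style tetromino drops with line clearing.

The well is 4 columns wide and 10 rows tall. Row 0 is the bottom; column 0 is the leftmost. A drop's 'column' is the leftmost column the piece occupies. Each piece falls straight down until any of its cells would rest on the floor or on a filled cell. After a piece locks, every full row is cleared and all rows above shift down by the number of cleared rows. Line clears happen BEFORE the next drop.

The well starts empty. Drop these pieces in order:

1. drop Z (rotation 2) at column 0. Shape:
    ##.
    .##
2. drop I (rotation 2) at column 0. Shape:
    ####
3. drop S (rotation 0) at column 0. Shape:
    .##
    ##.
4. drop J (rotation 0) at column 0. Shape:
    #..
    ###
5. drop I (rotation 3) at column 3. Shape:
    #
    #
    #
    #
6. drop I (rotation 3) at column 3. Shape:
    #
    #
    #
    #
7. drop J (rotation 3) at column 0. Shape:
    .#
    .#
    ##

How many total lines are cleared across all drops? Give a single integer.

Answer: 2

Derivation:
Drop 1: Z rot2 at col 0 lands with bottom-row=0; cleared 0 line(s) (total 0); column heights now [2 2 1 0], max=2
Drop 2: I rot2 at col 0 lands with bottom-row=2; cleared 1 line(s) (total 1); column heights now [2 2 1 0], max=2
Drop 3: S rot0 at col 0 lands with bottom-row=2; cleared 0 line(s) (total 1); column heights now [3 4 4 0], max=4
Drop 4: J rot0 at col 0 lands with bottom-row=4; cleared 0 line(s) (total 1); column heights now [6 5 5 0], max=6
Drop 5: I rot3 at col 3 lands with bottom-row=0; cleared 0 line(s) (total 1); column heights now [6 5 5 4], max=6
Drop 6: I rot3 at col 3 lands with bottom-row=4; cleared 1 line(s) (total 2); column heights now [5 4 4 7], max=7
Drop 7: J rot3 at col 0 lands with bottom-row=5; cleared 0 line(s) (total 2); column heights now [6 8 4 7], max=8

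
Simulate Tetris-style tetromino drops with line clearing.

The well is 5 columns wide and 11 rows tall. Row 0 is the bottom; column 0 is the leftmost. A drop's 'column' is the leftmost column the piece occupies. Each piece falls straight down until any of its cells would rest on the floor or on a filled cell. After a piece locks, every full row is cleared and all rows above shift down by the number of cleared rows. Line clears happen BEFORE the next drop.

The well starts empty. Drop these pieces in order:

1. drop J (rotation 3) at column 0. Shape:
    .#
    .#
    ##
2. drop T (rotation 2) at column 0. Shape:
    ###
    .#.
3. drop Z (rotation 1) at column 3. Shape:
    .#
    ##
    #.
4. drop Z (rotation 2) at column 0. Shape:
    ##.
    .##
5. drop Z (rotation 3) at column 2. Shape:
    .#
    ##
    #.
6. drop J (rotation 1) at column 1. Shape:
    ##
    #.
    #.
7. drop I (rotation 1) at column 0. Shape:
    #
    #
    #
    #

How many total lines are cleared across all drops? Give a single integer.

Answer: 0

Derivation:
Drop 1: J rot3 at col 0 lands with bottom-row=0; cleared 0 line(s) (total 0); column heights now [1 3 0 0 0], max=3
Drop 2: T rot2 at col 0 lands with bottom-row=3; cleared 0 line(s) (total 0); column heights now [5 5 5 0 0], max=5
Drop 3: Z rot1 at col 3 lands with bottom-row=0; cleared 0 line(s) (total 0); column heights now [5 5 5 2 3], max=5
Drop 4: Z rot2 at col 0 lands with bottom-row=5; cleared 0 line(s) (total 0); column heights now [7 7 6 2 3], max=7
Drop 5: Z rot3 at col 2 lands with bottom-row=6; cleared 0 line(s) (total 0); column heights now [7 7 8 9 3], max=9
Drop 6: J rot1 at col 1 lands with bottom-row=7; cleared 0 line(s) (total 0); column heights now [7 10 10 9 3], max=10
Drop 7: I rot1 at col 0 lands with bottom-row=7; cleared 0 line(s) (total 0); column heights now [11 10 10 9 3], max=11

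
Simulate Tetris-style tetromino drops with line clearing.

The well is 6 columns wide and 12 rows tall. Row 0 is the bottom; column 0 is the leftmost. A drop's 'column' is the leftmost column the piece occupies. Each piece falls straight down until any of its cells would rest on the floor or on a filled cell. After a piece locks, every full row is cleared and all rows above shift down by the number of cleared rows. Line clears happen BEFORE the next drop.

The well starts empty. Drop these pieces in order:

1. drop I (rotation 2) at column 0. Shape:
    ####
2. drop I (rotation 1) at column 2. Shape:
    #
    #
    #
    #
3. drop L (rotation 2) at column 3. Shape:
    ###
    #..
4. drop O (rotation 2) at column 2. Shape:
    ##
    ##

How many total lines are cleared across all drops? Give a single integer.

Answer: 0

Derivation:
Drop 1: I rot2 at col 0 lands with bottom-row=0; cleared 0 line(s) (total 0); column heights now [1 1 1 1 0 0], max=1
Drop 2: I rot1 at col 2 lands with bottom-row=1; cleared 0 line(s) (total 0); column heights now [1 1 5 1 0 0], max=5
Drop 3: L rot2 at col 3 lands with bottom-row=1; cleared 0 line(s) (total 0); column heights now [1 1 5 3 3 3], max=5
Drop 4: O rot2 at col 2 lands with bottom-row=5; cleared 0 line(s) (total 0); column heights now [1 1 7 7 3 3], max=7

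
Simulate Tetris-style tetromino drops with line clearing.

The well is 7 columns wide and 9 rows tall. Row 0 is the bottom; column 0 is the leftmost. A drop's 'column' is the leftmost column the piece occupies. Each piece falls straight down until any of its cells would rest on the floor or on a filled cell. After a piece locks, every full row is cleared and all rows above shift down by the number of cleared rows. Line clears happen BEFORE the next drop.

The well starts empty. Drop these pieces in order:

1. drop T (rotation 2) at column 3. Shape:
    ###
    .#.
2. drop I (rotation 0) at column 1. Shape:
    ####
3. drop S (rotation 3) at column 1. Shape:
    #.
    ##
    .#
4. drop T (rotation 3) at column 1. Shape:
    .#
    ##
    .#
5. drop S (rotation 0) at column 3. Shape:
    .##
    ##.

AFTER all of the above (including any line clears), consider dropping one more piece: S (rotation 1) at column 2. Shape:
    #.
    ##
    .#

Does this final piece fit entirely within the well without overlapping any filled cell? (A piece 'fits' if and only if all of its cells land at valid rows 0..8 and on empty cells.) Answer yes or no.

Drop 1: T rot2 at col 3 lands with bottom-row=0; cleared 0 line(s) (total 0); column heights now [0 0 0 2 2 2 0], max=2
Drop 2: I rot0 at col 1 lands with bottom-row=2; cleared 0 line(s) (total 0); column heights now [0 3 3 3 3 2 0], max=3
Drop 3: S rot3 at col 1 lands with bottom-row=3; cleared 0 line(s) (total 0); column heights now [0 6 5 3 3 2 0], max=6
Drop 4: T rot3 at col 1 lands with bottom-row=5; cleared 0 line(s) (total 0); column heights now [0 7 8 3 3 2 0], max=8
Drop 5: S rot0 at col 3 lands with bottom-row=3; cleared 0 line(s) (total 0); column heights now [0 7 8 4 5 5 0], max=8
Test piece S rot1 at col 2 (width 2): heights before test = [0 7 8 4 5 5 0]; fits = False

Answer: no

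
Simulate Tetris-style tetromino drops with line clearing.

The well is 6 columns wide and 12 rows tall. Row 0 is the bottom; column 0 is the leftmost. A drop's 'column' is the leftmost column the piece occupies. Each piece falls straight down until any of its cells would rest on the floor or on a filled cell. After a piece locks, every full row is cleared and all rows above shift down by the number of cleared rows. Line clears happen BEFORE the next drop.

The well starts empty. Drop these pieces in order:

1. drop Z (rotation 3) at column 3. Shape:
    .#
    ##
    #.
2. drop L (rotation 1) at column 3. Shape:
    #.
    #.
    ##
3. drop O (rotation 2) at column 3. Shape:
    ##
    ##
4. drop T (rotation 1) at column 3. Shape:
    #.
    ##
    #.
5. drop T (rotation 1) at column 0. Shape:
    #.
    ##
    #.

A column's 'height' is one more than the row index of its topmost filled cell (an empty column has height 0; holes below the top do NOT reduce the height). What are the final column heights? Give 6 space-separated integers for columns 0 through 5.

Drop 1: Z rot3 at col 3 lands with bottom-row=0; cleared 0 line(s) (total 0); column heights now [0 0 0 2 3 0], max=3
Drop 2: L rot1 at col 3 lands with bottom-row=3; cleared 0 line(s) (total 0); column heights now [0 0 0 6 4 0], max=6
Drop 3: O rot2 at col 3 lands with bottom-row=6; cleared 0 line(s) (total 0); column heights now [0 0 0 8 8 0], max=8
Drop 4: T rot1 at col 3 lands with bottom-row=8; cleared 0 line(s) (total 0); column heights now [0 0 0 11 10 0], max=11
Drop 5: T rot1 at col 0 lands with bottom-row=0; cleared 0 line(s) (total 0); column heights now [3 2 0 11 10 0], max=11

Answer: 3 2 0 11 10 0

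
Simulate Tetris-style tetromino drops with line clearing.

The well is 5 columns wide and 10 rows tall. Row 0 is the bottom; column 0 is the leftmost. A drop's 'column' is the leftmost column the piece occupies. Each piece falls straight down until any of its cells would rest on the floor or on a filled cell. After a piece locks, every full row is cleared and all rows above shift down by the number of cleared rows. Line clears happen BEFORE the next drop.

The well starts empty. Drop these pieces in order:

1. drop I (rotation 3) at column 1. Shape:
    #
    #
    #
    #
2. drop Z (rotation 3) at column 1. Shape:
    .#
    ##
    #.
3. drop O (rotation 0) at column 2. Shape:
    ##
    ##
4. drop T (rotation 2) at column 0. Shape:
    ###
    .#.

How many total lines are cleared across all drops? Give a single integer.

Answer: 0

Derivation:
Drop 1: I rot3 at col 1 lands with bottom-row=0; cleared 0 line(s) (total 0); column heights now [0 4 0 0 0], max=4
Drop 2: Z rot3 at col 1 lands with bottom-row=4; cleared 0 line(s) (total 0); column heights now [0 6 7 0 0], max=7
Drop 3: O rot0 at col 2 lands with bottom-row=7; cleared 0 line(s) (total 0); column heights now [0 6 9 9 0], max=9
Drop 4: T rot2 at col 0 lands with bottom-row=8; cleared 0 line(s) (total 0); column heights now [10 10 10 9 0], max=10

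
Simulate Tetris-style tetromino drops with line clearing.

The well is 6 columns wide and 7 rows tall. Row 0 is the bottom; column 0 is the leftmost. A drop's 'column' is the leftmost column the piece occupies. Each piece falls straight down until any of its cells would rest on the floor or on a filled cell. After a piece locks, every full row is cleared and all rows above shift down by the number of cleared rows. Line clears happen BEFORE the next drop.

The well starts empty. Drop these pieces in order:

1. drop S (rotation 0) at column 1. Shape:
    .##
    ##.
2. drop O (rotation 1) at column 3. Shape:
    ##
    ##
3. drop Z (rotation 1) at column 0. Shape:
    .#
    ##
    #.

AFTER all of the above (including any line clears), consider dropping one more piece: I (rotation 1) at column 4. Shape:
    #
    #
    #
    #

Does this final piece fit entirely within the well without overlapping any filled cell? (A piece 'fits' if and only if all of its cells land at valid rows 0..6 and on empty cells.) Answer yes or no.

Answer: no

Derivation:
Drop 1: S rot0 at col 1 lands with bottom-row=0; cleared 0 line(s) (total 0); column heights now [0 1 2 2 0 0], max=2
Drop 2: O rot1 at col 3 lands with bottom-row=2; cleared 0 line(s) (total 0); column heights now [0 1 2 4 4 0], max=4
Drop 3: Z rot1 at col 0 lands with bottom-row=0; cleared 0 line(s) (total 0); column heights now [2 3 2 4 4 0], max=4
Test piece I rot1 at col 4 (width 1): heights before test = [2 3 2 4 4 0]; fits = False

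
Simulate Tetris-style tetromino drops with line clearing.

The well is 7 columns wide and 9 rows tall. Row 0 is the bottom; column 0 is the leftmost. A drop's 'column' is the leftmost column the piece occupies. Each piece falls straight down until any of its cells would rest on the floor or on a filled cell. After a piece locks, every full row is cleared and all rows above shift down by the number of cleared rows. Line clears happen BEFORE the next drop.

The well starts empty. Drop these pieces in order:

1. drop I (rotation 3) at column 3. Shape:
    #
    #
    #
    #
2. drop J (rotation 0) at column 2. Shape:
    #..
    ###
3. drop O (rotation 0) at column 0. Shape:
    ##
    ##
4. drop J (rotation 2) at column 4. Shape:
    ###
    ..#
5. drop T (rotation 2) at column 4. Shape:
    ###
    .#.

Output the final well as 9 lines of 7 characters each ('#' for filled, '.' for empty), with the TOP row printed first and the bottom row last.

Answer: .......
....###
.....#.
..#.###
..###.#
...#...
...#...
##.#...
##.#...

Derivation:
Drop 1: I rot3 at col 3 lands with bottom-row=0; cleared 0 line(s) (total 0); column heights now [0 0 0 4 0 0 0], max=4
Drop 2: J rot0 at col 2 lands with bottom-row=4; cleared 0 line(s) (total 0); column heights now [0 0 6 5 5 0 0], max=6
Drop 3: O rot0 at col 0 lands with bottom-row=0; cleared 0 line(s) (total 0); column heights now [2 2 6 5 5 0 0], max=6
Drop 4: J rot2 at col 4 lands with bottom-row=4; cleared 0 line(s) (total 0); column heights now [2 2 6 5 6 6 6], max=6
Drop 5: T rot2 at col 4 lands with bottom-row=6; cleared 0 line(s) (total 0); column heights now [2 2 6 5 8 8 8], max=8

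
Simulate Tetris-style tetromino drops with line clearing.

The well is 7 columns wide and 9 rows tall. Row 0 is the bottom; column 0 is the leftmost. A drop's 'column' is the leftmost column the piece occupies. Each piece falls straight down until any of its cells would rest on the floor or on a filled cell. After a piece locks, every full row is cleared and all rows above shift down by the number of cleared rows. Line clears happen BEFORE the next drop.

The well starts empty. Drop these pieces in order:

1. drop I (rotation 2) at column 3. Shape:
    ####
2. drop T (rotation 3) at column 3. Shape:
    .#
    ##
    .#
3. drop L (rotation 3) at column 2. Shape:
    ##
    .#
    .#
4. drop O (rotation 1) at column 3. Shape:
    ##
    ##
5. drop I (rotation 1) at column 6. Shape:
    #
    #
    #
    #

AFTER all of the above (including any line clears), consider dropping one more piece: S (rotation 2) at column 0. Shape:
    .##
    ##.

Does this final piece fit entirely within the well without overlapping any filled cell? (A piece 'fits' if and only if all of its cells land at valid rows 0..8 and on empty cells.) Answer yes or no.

Answer: yes

Derivation:
Drop 1: I rot2 at col 3 lands with bottom-row=0; cleared 0 line(s) (total 0); column heights now [0 0 0 1 1 1 1], max=1
Drop 2: T rot3 at col 3 lands with bottom-row=1; cleared 0 line(s) (total 0); column heights now [0 0 0 3 4 1 1], max=4
Drop 3: L rot3 at col 2 lands with bottom-row=3; cleared 0 line(s) (total 0); column heights now [0 0 6 6 4 1 1], max=6
Drop 4: O rot1 at col 3 lands with bottom-row=6; cleared 0 line(s) (total 0); column heights now [0 0 6 8 8 1 1], max=8
Drop 5: I rot1 at col 6 lands with bottom-row=1; cleared 0 line(s) (total 0); column heights now [0 0 6 8 8 1 5], max=8
Test piece S rot2 at col 0 (width 3): heights before test = [0 0 6 8 8 1 5]; fits = True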